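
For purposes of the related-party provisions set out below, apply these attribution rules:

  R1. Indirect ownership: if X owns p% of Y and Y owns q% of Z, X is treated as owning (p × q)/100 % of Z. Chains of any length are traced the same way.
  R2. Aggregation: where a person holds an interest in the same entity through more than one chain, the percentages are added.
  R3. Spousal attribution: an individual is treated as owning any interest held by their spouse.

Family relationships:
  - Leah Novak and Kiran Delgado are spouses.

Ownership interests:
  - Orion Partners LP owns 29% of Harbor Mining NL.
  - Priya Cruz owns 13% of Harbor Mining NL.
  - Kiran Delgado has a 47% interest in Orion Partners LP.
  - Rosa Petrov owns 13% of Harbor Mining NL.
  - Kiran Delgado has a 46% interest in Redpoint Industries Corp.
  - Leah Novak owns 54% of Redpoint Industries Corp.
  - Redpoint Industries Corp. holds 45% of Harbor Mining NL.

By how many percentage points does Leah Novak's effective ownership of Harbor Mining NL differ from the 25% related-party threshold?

33.63

By spousal attribution (R3), Leah Novak is treated as also owning Kiran Delgado's interest in Redpoint Industries Corp, giving 54% + 46% = 100%.
By spousal attribution (R3), Leah Novak is treated as owning Kiran Delgado's 47% interest in Orion Partners LP.
Chain via Redpoint Industries Corp. (R1): 100% × 45% = 45% of Harbor Mining NL.
Chain via Orion Partners LP (R1): 47% × 29% = 13.63% of Harbor Mining NL.
Aggregating (R2): 45% + 13.63% = 58.63%.
58.63% exceeds the 25% threshold by 33.63 percentage points.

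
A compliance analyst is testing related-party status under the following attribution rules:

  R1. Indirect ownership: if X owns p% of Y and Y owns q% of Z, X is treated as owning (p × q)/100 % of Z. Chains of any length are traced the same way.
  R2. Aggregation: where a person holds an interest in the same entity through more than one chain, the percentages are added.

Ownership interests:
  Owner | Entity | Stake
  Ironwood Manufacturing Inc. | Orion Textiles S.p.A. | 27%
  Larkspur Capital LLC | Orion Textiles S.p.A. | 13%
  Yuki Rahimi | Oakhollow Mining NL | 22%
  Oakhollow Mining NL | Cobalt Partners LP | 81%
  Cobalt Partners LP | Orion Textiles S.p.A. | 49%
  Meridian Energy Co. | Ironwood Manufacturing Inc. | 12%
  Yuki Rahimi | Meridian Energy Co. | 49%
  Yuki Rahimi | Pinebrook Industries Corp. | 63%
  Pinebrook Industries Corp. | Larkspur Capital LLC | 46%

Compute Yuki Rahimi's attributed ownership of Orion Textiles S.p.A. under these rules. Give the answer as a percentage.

14.0868%

Chain via Meridian Energy Co. → Ironwood Manufacturing Inc. (R1): 49% × 12% × 27% = 1.5876% of Orion Textiles S.p.A.
Chain via Oakhollow Mining NL → Cobalt Partners LP (R1): 22% × 81% × 49% = 8.7318% of Orion Textiles S.p.A.
Chain via Pinebrook Industries Corp. → Larkspur Capital LLC (R1): 63% × 46% × 13% = 3.7674% of Orion Textiles S.p.A.
Aggregating (R2): 1.5876% + 8.7318% + 3.7674% = 14.0868%.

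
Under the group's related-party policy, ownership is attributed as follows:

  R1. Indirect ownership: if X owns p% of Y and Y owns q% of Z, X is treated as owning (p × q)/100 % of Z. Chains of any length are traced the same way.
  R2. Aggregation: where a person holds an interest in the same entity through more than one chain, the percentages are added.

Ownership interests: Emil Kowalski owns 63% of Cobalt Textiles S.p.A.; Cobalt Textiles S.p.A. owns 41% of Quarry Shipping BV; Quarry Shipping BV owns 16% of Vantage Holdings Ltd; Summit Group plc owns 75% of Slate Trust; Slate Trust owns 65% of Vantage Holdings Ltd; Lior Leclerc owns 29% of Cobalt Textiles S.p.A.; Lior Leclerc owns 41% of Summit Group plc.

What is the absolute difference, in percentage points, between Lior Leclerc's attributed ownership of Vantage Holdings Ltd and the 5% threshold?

16.8899

Chain via Cobalt Textiles S.p.A. → Quarry Shipping BV (R1): 29% × 41% × 16% = 1.9024% of Vantage Holdings Ltd.
Chain via Summit Group plc → Slate Trust (R1): 41% × 75% × 65% = 19.9875% of Vantage Holdings Ltd.
Aggregating (R2): 1.9024% + 19.9875% = 21.8899%.
21.8899% exceeds the 5% threshold by 16.8899 percentage points.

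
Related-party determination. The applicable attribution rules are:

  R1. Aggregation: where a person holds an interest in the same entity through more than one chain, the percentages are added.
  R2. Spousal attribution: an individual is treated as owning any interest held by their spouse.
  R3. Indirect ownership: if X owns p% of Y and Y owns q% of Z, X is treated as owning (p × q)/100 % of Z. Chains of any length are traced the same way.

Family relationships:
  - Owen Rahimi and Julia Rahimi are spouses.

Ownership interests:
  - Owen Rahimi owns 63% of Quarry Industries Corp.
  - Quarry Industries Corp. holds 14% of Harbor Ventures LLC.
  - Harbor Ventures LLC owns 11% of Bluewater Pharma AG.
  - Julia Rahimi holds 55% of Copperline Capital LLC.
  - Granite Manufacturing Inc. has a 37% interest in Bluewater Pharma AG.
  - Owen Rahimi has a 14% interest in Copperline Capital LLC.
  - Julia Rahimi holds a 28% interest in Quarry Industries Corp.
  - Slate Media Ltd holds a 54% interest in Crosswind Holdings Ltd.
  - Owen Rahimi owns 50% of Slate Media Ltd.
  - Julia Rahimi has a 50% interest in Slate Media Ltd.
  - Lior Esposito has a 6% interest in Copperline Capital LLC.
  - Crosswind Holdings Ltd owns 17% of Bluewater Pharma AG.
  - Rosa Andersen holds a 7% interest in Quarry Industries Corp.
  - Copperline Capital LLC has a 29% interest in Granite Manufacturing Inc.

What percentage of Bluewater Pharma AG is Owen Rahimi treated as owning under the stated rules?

17.9851%

By spousal attribution (R2), Owen Rahimi is treated as also owning Julia Rahimi's interest in Copperline Capital LLC, giving 14% + 55% = 69%.
By spousal attribution (R2), Owen Rahimi is treated as also owning Julia Rahimi's interest in Slate Media Ltd, giving 50% + 50% = 100%.
By spousal attribution (R2), Owen Rahimi is treated as also owning Julia Rahimi's interest in Quarry Industries Corp, giving 63% + 28% = 91%.
Chain via Copperline Capital LLC → Granite Manufacturing Inc. (R3): 69% × 29% × 37% = 7.4037% of Bluewater Pharma AG.
Chain via Slate Media Ltd → Crosswind Holdings Ltd (R3): 100% × 54% × 17% = 9.18% of Bluewater Pharma AG.
Chain via Quarry Industries Corp. → Harbor Ventures LLC (R3): 91% × 14% × 11% = 1.4014% of Bluewater Pharma AG.
Aggregating (R1): 7.4037% + 9.18% + 1.4014% = 17.9851%.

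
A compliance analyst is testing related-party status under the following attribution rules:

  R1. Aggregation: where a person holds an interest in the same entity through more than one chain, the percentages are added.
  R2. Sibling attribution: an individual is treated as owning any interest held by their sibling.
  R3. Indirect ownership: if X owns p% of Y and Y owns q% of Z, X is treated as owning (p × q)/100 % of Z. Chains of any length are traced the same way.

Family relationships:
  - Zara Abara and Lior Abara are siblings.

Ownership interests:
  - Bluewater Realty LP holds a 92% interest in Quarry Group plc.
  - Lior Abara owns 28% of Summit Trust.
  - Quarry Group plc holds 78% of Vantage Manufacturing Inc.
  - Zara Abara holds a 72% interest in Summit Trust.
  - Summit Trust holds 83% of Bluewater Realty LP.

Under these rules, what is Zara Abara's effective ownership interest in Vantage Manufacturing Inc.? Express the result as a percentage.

59.5608%

By sibling attribution (R2), Zara Abara is treated as also owning Lior Abara's interest in Summit Trust, giving 72% + 28% = 100%.
Chain via Summit Trust → Bluewater Realty LP → Quarry Group plc (R3): 100% × 83% × 92% × 78% = 59.5608% of Vantage Manufacturing Inc.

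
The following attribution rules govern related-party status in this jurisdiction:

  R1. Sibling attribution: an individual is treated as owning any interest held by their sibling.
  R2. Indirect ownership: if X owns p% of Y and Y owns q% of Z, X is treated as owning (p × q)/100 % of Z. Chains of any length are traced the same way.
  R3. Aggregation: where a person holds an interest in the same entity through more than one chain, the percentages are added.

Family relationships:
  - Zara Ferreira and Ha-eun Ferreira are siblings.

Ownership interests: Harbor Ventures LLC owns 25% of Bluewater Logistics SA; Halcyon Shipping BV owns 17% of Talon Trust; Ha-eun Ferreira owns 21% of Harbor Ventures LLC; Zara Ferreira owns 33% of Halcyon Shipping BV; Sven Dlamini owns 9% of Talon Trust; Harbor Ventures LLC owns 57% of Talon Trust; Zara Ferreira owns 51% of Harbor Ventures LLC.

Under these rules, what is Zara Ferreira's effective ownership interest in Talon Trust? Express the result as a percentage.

46.65%

By sibling attribution (R1), Zara Ferreira is treated as also owning Ha-eun Ferreira's interest in Harbor Ventures LLC, giving 51% + 21% = 72%.
Chain via Halcyon Shipping BV (R2): 33% × 17% = 5.61% of Talon Trust.
Chain via Harbor Ventures LLC (R2): 72% × 57% = 41.04% of Talon Trust.
Aggregating (R3): 5.61% + 41.04% = 46.65%.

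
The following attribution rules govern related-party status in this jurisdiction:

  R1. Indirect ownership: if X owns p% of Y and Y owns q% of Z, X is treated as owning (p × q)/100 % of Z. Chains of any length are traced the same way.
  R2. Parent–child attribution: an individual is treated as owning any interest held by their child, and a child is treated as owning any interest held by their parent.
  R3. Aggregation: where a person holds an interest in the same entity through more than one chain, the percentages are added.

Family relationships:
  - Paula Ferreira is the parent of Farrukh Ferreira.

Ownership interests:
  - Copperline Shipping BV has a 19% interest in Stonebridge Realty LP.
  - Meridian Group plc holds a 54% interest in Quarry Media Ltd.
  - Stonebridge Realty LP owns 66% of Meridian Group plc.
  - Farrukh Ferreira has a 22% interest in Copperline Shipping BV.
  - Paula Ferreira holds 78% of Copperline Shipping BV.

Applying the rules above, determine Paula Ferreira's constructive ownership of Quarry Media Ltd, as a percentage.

6.7716%

By parent–child attribution (R2), Paula Ferreira is treated as also owning Farrukh Ferreira's interest in Copperline Shipping BV, giving 78% + 22% = 100%.
Chain via Copperline Shipping BV → Stonebridge Realty LP → Meridian Group plc (R1): 100% × 19% × 66% × 54% = 6.7716% of Quarry Media Ltd.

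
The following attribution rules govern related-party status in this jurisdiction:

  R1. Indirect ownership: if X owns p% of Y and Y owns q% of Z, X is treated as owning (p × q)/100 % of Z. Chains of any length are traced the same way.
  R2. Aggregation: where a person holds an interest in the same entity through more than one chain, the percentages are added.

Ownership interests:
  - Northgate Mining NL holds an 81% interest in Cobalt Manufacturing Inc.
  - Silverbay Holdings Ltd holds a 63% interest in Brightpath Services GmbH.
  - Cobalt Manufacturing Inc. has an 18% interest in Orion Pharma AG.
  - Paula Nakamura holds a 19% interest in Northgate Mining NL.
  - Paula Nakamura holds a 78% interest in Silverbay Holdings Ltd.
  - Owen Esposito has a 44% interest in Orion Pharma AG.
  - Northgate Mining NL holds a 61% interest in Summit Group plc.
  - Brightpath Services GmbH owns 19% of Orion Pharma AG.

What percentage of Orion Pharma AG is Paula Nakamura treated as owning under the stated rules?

12.1068%

Chain via Silverbay Holdings Ltd → Brightpath Services GmbH (R1): 78% × 63% × 19% = 9.3366% of Orion Pharma AG.
Chain via Northgate Mining NL → Cobalt Manufacturing Inc. (R1): 19% × 81% × 18% = 2.7702% of Orion Pharma AG.
Aggregating (R2): 9.3366% + 2.7702% = 12.1068%.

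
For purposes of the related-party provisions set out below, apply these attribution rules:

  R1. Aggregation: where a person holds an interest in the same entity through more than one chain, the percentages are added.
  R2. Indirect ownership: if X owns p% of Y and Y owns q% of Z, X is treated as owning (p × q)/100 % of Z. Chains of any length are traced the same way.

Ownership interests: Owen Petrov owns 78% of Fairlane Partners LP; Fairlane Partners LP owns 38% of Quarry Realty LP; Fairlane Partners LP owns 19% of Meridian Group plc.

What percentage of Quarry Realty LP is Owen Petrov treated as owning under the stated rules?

Chain via Fairlane Partners LP (R2): 78% × 38% = 29.64% of Quarry Realty LP.

29.64%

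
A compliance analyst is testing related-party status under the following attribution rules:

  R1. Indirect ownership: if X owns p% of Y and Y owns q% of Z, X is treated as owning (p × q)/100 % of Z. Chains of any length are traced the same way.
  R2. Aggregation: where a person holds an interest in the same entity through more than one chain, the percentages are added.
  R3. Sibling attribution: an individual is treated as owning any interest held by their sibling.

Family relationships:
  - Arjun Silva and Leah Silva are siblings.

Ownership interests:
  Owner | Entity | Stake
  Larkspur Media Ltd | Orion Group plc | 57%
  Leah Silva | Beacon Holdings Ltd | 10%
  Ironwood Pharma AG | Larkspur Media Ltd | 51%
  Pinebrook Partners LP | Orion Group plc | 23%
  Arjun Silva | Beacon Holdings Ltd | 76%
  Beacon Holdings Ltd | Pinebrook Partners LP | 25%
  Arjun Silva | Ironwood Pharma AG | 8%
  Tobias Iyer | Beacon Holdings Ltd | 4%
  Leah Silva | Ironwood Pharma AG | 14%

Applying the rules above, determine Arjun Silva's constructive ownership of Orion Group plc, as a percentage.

11.3404%

By sibling attribution (R3), Arjun Silva is treated as also owning Leah Silva's interest in Ironwood Pharma AG, giving 8% + 14% = 22%.
By sibling attribution (R3), Arjun Silva is treated as also owning Leah Silva's interest in Beacon Holdings Ltd, giving 76% + 10% = 86%.
Chain via Ironwood Pharma AG → Larkspur Media Ltd (R1): 22% × 51% × 57% = 6.3954% of Orion Group plc.
Chain via Beacon Holdings Ltd → Pinebrook Partners LP (R1): 86% × 25% × 23% = 4.945% of Orion Group plc.
Aggregating (R2): 6.3954% + 4.945% = 11.3404%.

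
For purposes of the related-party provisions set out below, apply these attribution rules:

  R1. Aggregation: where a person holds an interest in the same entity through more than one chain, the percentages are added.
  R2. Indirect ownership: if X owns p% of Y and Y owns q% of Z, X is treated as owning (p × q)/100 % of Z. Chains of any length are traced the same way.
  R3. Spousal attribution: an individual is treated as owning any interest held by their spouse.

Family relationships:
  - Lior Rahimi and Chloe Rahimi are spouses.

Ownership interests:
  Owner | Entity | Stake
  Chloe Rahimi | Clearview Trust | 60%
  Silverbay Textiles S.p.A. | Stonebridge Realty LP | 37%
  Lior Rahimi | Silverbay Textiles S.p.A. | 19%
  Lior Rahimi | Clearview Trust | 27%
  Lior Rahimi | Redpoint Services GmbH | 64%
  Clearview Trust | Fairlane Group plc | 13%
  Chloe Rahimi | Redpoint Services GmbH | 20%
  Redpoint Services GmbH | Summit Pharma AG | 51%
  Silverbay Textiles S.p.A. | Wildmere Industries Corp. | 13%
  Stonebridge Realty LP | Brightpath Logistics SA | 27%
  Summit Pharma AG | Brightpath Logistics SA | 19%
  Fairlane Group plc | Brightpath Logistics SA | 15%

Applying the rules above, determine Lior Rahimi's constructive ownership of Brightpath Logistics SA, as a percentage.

11.7342%

By spousal attribution (R3), Lior Rahimi is treated as also owning Chloe Rahimi's interest in Clearview Trust, giving 27% + 60% = 87%.
By spousal attribution (R3), Lior Rahimi is treated as also owning Chloe Rahimi's interest in Redpoint Services GmbH, giving 64% + 20% = 84%.
Chain via Clearview Trust → Fairlane Group plc (R2): 87% × 13% × 15% = 1.6965% of Brightpath Logistics SA.
Chain via Redpoint Services GmbH → Summit Pharma AG (R2): 84% × 51% × 19% = 8.1396% of Brightpath Logistics SA.
Chain via Silverbay Textiles S.p.A. → Stonebridge Realty LP (R2): 19% × 37% × 27% = 1.8981% of Brightpath Logistics SA.
Aggregating (R1): 1.6965% + 8.1396% + 1.8981% = 11.7342%.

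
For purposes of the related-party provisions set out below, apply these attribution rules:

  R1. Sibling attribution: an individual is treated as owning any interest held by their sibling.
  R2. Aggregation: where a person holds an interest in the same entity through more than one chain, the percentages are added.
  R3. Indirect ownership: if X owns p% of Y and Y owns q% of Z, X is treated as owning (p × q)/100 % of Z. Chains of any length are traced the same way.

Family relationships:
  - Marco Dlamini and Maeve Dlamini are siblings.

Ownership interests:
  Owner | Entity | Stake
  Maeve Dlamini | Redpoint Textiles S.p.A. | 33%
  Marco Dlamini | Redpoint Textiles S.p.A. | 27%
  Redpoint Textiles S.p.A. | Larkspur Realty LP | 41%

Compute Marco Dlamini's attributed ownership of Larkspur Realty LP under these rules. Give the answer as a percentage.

24.6%

By sibling attribution (R1), Marco Dlamini is treated as also owning Maeve Dlamini's interest in Redpoint Textiles S.p.A, giving 27% + 33% = 60%.
Chain via Redpoint Textiles S.p.A. (R3): 60% × 41% = 24.6% of Larkspur Realty LP.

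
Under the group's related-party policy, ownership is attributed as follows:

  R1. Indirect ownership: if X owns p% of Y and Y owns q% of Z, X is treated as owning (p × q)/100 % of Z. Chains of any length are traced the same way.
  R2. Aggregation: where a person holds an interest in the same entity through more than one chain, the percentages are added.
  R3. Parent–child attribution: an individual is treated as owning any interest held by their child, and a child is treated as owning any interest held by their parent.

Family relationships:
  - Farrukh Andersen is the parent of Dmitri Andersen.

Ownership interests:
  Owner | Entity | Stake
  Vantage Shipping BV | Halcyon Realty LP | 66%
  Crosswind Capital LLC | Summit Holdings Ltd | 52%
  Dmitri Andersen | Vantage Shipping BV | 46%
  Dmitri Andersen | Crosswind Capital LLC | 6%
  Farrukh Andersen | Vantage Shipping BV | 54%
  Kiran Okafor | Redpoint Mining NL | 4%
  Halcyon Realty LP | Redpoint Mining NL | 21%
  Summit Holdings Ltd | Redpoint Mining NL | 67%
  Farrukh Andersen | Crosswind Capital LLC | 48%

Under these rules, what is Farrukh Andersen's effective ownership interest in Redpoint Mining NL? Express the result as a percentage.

By parent–child attribution (R3), Farrukh Andersen is treated as also owning Dmitri Andersen's interest in Vantage Shipping BV, giving 54% + 46% = 100%.
By parent–child attribution (R3), Farrukh Andersen is treated as also owning Dmitri Andersen's interest in Crosswind Capital LLC, giving 48% + 6% = 54%.
Chain via Vantage Shipping BV → Halcyon Realty LP (R1): 100% × 66% × 21% = 13.86% of Redpoint Mining NL.
Chain via Crosswind Capital LLC → Summit Holdings Ltd (R1): 54% × 52% × 67% = 18.8136% of Redpoint Mining NL.
Aggregating (R2): 13.86% + 18.8136% = 32.6736%.

32.6736%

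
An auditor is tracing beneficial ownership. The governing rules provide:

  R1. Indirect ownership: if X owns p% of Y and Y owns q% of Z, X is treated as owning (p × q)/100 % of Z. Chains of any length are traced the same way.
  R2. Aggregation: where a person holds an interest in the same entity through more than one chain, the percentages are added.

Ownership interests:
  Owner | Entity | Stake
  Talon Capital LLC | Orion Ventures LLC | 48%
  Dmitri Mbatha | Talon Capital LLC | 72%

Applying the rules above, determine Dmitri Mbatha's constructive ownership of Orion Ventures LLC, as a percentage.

Chain via Talon Capital LLC (R1): 72% × 48% = 34.56% of Orion Ventures LLC.

34.56%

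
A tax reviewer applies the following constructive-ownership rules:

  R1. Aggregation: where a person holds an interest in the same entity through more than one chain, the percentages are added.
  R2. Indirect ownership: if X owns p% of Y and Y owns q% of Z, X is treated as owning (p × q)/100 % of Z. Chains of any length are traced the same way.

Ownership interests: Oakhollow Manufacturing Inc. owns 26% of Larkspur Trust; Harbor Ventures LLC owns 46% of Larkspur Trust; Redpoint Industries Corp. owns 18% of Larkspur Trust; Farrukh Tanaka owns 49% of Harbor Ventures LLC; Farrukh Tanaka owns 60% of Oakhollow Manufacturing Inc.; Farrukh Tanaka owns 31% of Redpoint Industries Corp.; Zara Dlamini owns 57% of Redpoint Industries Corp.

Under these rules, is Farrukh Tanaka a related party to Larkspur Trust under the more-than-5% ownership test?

Yes

Chain via Oakhollow Manufacturing Inc. (R2): 60% × 26% = 15.6% of Larkspur Trust.
Chain via Harbor Ventures LLC (R2): 49% × 46% = 22.54% of Larkspur Trust.
Chain via Redpoint Industries Corp. (R2): 31% × 18% = 5.58% of Larkspur Trust.
Aggregating (R1): 15.6% + 22.54% + 5.58% = 43.72%.
43.72% exceeds the 5% threshold, so Farrukh is a related party to Larkspur Trust.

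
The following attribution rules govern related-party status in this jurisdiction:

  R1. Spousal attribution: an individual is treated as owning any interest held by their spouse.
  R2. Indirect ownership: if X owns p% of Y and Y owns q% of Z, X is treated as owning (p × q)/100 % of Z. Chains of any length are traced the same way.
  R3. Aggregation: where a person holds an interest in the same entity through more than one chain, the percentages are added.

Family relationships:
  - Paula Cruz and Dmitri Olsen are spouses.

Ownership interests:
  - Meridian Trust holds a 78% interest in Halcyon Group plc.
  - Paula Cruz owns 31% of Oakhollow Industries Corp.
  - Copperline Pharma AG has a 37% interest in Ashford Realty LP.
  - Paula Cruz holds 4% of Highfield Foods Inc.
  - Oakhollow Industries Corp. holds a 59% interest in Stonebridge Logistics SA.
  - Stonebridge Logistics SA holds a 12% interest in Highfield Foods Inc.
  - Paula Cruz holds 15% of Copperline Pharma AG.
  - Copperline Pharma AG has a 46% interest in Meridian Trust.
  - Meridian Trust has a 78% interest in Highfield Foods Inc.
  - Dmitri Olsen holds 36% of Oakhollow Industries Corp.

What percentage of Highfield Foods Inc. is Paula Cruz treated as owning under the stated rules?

By spousal attribution (R1), Paula Cruz is treated as also owning Dmitri Olsen's interest in Oakhollow Industries Corp, giving 31% + 36% = 67%.
Chain via Oakhollow Industries Corp. → Stonebridge Logistics SA (R2): 67% × 59% × 12% = 4.7436% of Highfield Foods Inc.
Chain via Copperline Pharma AG → Meridian Trust (R2): 15% × 46% × 78% = 5.382% of Highfield Foods Inc.
Direct interest in Highfield Foods Inc: 4%.
Aggregating (R3): 4.7436% + 5.382% + 4% = 14.1256%.

14.1256%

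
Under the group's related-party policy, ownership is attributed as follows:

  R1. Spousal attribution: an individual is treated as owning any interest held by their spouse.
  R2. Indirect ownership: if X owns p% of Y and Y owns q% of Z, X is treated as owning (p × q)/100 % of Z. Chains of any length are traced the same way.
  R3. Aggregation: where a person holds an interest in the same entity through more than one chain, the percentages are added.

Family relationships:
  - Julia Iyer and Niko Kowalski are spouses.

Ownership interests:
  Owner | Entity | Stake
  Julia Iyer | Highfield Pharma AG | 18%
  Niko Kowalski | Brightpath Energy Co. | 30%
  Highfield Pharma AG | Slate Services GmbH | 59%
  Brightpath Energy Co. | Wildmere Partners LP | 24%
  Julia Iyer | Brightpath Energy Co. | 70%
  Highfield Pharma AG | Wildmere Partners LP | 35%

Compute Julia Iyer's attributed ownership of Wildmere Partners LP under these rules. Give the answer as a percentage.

By spousal attribution (R1), Julia Iyer is treated as also owning Niko Kowalski's interest in Brightpath Energy Co, giving 70% + 30% = 100%.
Chain via Highfield Pharma AG (R2): 18% × 35% = 6.3% of Wildmere Partners LP.
Chain via Brightpath Energy Co. (R2): 100% × 24% = 24% of Wildmere Partners LP.
Aggregating (R3): 6.3% + 24% = 30.3%.

30.3%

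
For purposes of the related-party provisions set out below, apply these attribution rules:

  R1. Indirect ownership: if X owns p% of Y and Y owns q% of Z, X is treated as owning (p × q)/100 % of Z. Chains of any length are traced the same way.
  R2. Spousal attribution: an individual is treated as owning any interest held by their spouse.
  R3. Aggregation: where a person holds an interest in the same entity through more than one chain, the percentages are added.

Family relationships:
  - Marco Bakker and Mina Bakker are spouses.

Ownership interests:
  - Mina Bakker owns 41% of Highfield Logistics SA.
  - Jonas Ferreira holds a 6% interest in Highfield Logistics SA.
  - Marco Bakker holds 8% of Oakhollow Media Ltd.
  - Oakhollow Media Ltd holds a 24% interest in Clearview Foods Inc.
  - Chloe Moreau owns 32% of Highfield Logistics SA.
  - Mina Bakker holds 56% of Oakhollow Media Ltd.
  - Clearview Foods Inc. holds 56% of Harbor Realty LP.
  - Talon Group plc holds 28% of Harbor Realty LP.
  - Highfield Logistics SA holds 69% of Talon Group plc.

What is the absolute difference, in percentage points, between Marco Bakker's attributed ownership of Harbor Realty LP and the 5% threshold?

11.5228

By spousal attribution (R2), Marco Bakker is treated as also owning Mina Bakker's interest in Oakhollow Media Ltd, giving 8% + 56% = 64%.
By spousal attribution (R2), Marco Bakker is treated as owning Mina Bakker's 41% interest in Highfield Logistics SA.
Chain via Oakhollow Media Ltd → Clearview Foods Inc. (R1): 64% × 24% × 56% = 8.6016% of Harbor Realty LP.
Chain via Highfield Logistics SA → Talon Group plc (R1): 41% × 69% × 28% = 7.9212% of Harbor Realty LP.
Aggregating (R3): 8.6016% + 7.9212% = 16.5228%.
16.5228% exceeds the 5% threshold by 11.5228 percentage points.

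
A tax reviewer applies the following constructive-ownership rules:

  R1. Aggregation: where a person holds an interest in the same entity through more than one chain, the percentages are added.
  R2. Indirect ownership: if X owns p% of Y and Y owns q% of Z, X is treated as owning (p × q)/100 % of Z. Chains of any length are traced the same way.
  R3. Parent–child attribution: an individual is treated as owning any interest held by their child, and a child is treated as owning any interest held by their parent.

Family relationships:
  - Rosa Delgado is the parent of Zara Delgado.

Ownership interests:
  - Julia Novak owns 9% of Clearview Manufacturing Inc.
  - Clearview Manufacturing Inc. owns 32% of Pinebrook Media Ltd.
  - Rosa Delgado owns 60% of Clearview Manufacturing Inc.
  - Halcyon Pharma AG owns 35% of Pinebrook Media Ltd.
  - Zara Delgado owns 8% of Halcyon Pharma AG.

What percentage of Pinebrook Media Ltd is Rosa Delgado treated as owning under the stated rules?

By parent–child attribution (R3), Rosa Delgado is treated as owning Zara Delgado's 8% interest in Halcyon Pharma AG.
Chain via Clearview Manufacturing Inc. (R2): 60% × 32% = 19.2% of Pinebrook Media Ltd.
Chain via Halcyon Pharma AG (R2): 8% × 35% = 2.8% of Pinebrook Media Ltd.
Aggregating (R1): 19.2% + 2.8% = 22%.

22%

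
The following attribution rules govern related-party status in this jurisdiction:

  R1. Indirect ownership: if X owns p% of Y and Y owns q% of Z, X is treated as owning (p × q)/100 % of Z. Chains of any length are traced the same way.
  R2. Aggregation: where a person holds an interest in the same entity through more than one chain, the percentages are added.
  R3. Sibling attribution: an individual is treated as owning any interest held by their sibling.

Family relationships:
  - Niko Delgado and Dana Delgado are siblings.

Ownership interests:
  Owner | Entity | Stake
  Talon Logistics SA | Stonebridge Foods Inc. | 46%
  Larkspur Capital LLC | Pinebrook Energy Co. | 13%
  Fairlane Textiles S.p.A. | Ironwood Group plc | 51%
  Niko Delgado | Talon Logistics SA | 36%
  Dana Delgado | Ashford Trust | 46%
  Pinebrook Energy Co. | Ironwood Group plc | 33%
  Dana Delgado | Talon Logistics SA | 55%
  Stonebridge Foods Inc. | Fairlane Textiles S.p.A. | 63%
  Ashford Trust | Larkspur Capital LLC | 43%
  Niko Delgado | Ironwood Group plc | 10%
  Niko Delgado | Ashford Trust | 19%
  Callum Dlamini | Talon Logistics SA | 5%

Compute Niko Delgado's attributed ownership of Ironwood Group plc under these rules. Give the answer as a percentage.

24.648673%

By sibling attribution (R3), Niko Delgado is treated as also owning Dana Delgado's interest in Ashford Trust, giving 19% + 46% = 65%.
By sibling attribution (R3), Niko Delgado is treated as also owning Dana Delgado's interest in Talon Logistics SA, giving 36% + 55% = 91%.
Chain via Ashford Trust → Larkspur Capital LLC → Pinebrook Energy Co. (R1): 65% × 43% × 13% × 33% = 1.199055% of Ironwood Group plc.
Chain via Talon Logistics SA → Stonebridge Foods Inc. → Fairlane Textiles S.p.A. (R1): 91% × 46% × 63% × 51% = 13.449618% of Ironwood Group plc.
Direct interest in Ironwood Group plc: 10%.
Aggregating (R2): 1.199055% + 13.449618% + 10% = 24.648673%.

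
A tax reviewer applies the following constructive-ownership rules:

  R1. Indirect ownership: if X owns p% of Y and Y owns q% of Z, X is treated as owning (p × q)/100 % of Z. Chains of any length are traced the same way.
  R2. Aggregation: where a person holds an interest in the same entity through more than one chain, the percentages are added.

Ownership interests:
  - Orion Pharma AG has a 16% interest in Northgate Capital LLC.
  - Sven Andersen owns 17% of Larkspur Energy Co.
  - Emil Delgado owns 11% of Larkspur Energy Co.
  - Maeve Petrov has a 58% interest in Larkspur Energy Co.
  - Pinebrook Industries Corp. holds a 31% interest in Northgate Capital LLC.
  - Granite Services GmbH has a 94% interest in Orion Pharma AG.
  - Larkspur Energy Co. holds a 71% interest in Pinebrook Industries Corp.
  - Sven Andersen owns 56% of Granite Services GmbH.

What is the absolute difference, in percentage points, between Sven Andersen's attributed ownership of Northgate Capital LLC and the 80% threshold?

67.8359

Chain via Larkspur Energy Co. → Pinebrook Industries Corp. (R1): 17% × 71% × 31% = 3.7417% of Northgate Capital LLC.
Chain via Granite Services GmbH → Orion Pharma AG (R1): 56% × 94% × 16% = 8.4224% of Northgate Capital LLC.
Aggregating (R2): 3.7417% + 8.4224% = 12.1641%.
12.1641% falls short of the 80% threshold by 67.8359 percentage points.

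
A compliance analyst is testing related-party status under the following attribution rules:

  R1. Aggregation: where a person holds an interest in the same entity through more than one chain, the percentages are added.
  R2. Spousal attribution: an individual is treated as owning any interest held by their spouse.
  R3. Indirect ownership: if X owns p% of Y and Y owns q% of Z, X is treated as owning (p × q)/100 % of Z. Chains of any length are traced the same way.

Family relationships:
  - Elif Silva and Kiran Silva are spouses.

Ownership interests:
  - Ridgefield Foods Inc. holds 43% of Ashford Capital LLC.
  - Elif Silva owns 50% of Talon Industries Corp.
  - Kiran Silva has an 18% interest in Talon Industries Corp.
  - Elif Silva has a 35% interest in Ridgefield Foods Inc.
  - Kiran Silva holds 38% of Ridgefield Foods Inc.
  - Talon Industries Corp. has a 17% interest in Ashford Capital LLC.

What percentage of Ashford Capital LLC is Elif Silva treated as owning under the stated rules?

42.95%

By spousal attribution (R2), Elif Silva is treated as also owning Kiran Silva's interest in Talon Industries Corp, giving 50% + 18% = 68%.
By spousal attribution (R2), Elif Silva is treated as also owning Kiran Silva's interest in Ridgefield Foods Inc, giving 35% + 38% = 73%.
Chain via Talon Industries Corp. (R3): 68% × 17% = 11.56% of Ashford Capital LLC.
Chain via Ridgefield Foods Inc. (R3): 73% × 43% = 31.39% of Ashford Capital LLC.
Aggregating (R1): 11.56% + 31.39% = 42.95%.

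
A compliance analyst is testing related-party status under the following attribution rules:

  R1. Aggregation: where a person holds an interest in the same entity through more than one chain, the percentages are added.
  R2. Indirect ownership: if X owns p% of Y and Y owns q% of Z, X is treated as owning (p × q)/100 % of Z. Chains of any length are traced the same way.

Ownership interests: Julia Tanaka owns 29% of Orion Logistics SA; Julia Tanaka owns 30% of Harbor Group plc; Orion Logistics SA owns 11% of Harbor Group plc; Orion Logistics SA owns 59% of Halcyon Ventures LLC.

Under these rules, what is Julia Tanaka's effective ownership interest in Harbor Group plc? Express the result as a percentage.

Chain via Orion Logistics SA (R2): 29% × 11% = 3.19% of Harbor Group plc.
Direct interest in Harbor Group plc: 30%.
Aggregating (R1): 3.19% + 30% = 33.19%.

33.19%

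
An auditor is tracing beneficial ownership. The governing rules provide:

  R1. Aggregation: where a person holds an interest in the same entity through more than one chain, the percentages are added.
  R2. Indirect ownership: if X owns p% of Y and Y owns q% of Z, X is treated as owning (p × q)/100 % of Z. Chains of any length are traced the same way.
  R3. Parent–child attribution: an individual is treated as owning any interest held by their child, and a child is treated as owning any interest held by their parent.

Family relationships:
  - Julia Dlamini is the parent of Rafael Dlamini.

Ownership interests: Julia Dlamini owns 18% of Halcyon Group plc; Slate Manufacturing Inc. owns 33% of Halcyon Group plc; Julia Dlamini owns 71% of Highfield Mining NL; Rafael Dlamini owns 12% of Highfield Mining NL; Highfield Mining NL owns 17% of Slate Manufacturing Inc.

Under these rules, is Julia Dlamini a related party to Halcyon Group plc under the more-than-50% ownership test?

No

By parent–child attribution (R3), Julia Dlamini is treated as also owning Rafael Dlamini's interest in Highfield Mining NL, giving 71% + 12% = 83%.
Chain via Highfield Mining NL → Slate Manufacturing Inc. (R2): 83% × 17% × 33% = 4.6563% of Halcyon Group plc.
Direct interest in Halcyon Group plc: 18%.
Aggregating (R1): 4.6563% + 18% = 22.6563%.
22.6563% does not exceed the 50% threshold, so Julia is not a related party to Halcyon Group plc.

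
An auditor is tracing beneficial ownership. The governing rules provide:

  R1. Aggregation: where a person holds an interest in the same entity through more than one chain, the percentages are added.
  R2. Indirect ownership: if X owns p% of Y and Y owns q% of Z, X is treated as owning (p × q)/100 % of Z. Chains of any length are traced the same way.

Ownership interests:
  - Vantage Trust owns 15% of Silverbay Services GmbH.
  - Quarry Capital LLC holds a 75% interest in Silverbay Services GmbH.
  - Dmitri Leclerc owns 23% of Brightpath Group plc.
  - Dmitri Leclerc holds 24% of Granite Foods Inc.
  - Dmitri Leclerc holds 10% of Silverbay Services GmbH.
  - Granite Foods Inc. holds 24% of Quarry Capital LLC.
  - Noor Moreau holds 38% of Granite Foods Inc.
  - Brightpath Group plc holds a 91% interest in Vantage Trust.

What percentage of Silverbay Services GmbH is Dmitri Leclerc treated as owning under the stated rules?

17.4595%

Chain via Granite Foods Inc. → Quarry Capital LLC (R2): 24% × 24% × 75% = 4.32% of Silverbay Services GmbH.
Chain via Brightpath Group plc → Vantage Trust (R2): 23% × 91% × 15% = 3.1395% of Silverbay Services GmbH.
Direct interest in Silverbay Services GmbH: 10%.
Aggregating (R1): 4.32% + 3.1395% + 10% = 17.4595%.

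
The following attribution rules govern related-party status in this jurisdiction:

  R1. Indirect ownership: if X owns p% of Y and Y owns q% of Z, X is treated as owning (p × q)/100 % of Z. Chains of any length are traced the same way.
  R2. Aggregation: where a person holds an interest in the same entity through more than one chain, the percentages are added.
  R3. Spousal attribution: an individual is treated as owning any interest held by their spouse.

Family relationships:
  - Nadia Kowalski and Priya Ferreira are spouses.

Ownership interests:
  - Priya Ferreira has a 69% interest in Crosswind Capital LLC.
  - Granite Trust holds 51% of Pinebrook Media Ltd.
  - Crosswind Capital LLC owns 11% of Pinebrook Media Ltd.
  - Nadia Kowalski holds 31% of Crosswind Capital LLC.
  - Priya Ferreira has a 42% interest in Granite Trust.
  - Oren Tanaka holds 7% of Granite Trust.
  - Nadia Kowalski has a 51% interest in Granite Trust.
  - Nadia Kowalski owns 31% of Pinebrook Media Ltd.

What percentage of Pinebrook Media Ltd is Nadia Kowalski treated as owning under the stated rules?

By spousal attribution (R3), Nadia Kowalski is treated as also owning Priya Ferreira's interest in Granite Trust, giving 51% + 42% = 93%.
By spousal attribution (R3), Nadia Kowalski is treated as also owning Priya Ferreira's interest in Crosswind Capital LLC, giving 31% + 69% = 100%.
Chain via Granite Trust (R1): 93% × 51% = 47.43% of Pinebrook Media Ltd.
Chain via Crosswind Capital LLC (R1): 100% × 11% = 11% of Pinebrook Media Ltd.
Direct interest in Pinebrook Media Ltd: 31%.
Aggregating (R2): 47.43% + 11% + 31% = 89.43%.

89.43%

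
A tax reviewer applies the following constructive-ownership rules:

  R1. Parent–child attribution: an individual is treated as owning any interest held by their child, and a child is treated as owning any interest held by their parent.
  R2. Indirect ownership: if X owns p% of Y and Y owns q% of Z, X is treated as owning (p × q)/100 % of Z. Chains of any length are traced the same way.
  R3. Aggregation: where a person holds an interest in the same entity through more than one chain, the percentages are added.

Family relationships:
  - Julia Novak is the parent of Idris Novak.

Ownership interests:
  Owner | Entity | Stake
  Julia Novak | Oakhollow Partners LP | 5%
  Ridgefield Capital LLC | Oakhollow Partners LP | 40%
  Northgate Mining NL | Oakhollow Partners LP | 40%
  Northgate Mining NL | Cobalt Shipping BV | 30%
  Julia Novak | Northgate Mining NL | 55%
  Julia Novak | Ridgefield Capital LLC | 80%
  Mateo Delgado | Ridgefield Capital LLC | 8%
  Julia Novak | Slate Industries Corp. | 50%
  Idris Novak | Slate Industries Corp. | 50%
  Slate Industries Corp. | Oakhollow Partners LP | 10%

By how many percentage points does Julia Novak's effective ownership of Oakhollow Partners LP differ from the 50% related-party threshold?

19

By parent–child attribution (R1), Julia Novak is treated as also owning Idris Novak's interest in Slate Industries Corp, giving 50% + 50% = 100%.
Chain via Ridgefield Capital LLC (R2): 80% × 40% = 32% of Oakhollow Partners LP.
Chain via Northgate Mining NL (R2): 55% × 40% = 22% of Oakhollow Partners LP.
Chain via Slate Industries Corp. (R2): 100% × 10% = 10% of Oakhollow Partners LP.
Direct interest in Oakhollow Partners LP: 5%.
Aggregating (R3): 32% + 22% + 10% + 5% = 69%.
69% exceeds the 50% threshold by 19 percentage points.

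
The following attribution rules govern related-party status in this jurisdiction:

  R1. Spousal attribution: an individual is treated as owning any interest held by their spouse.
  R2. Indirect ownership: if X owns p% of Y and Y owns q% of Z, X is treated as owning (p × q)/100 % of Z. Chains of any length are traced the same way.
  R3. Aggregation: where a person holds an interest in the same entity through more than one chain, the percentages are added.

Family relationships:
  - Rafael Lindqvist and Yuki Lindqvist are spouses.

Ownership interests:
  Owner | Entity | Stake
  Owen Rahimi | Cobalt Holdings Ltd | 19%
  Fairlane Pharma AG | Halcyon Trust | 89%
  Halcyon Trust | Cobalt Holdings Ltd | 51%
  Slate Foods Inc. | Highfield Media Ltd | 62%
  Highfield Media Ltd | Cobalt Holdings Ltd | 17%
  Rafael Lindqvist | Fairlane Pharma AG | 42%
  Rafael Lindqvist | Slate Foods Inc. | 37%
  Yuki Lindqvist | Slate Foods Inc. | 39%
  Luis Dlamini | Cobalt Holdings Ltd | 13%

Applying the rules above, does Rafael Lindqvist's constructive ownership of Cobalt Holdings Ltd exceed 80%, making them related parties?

No

By spousal attribution (R1), Rafael Lindqvist is treated as also owning Yuki Lindqvist's interest in Slate Foods Inc, giving 37% + 39% = 76%.
Chain via Fairlane Pharma AG → Halcyon Trust (R2): 42% × 89% × 51% = 19.0638% of Cobalt Holdings Ltd.
Chain via Slate Foods Inc. → Highfield Media Ltd (R2): 76% × 62% × 17% = 8.0104% of Cobalt Holdings Ltd.
Aggregating (R3): 19.0638% + 8.0104% = 27.0742%.
27.0742% does not exceed the 80% threshold, so Rafael is not a related party to Cobalt Holdings Ltd.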